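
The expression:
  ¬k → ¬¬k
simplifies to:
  k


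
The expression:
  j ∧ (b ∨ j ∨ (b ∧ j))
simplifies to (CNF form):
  j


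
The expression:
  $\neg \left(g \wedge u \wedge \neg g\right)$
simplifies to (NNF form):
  $\text{True}$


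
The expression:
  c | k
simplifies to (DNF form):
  c | k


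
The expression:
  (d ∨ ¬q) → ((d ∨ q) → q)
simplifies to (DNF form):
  q ∨ ¬d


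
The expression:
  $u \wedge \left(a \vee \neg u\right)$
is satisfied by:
  {a: True, u: True}


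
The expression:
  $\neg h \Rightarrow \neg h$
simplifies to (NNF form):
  $\text{True}$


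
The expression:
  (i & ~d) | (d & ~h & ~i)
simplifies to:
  (d | i) & (i | ~h) & (~d | ~i)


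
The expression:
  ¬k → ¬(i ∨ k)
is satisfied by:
  {k: True, i: False}
  {i: False, k: False}
  {i: True, k: True}


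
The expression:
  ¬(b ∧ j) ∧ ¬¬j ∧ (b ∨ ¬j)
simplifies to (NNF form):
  False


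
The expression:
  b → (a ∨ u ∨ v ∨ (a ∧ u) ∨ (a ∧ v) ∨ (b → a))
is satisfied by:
  {a: True, v: True, u: True, b: False}
  {a: True, v: True, u: False, b: False}
  {a: True, u: True, v: False, b: False}
  {a: True, u: False, v: False, b: False}
  {v: True, u: True, a: False, b: False}
  {v: True, a: False, u: False, b: False}
  {v: False, u: True, a: False, b: False}
  {v: False, a: False, u: False, b: False}
  {a: True, b: True, v: True, u: True}
  {a: True, b: True, v: True, u: False}
  {a: True, b: True, u: True, v: False}
  {a: True, b: True, u: False, v: False}
  {b: True, v: True, u: True, a: False}
  {b: True, v: True, u: False, a: False}
  {b: True, u: True, v: False, a: False}


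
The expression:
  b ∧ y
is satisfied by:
  {b: True, y: True}


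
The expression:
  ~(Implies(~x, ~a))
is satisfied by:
  {a: True, x: False}


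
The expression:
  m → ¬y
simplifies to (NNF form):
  ¬m ∨ ¬y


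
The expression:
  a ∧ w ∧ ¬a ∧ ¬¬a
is never true.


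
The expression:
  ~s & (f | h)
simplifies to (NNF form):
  ~s & (f | h)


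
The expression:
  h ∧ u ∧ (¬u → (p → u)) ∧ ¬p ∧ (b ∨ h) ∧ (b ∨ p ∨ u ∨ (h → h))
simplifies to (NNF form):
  h ∧ u ∧ ¬p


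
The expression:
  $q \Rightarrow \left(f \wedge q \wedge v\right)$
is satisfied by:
  {f: True, v: True, q: False}
  {f: True, v: False, q: False}
  {v: True, f: False, q: False}
  {f: False, v: False, q: False}
  {q: True, f: True, v: True}


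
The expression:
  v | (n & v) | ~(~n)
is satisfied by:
  {n: True, v: True}
  {n: True, v: False}
  {v: True, n: False}


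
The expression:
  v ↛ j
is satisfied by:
  {v: True, j: False}


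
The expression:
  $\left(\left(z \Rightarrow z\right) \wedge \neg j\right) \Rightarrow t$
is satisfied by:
  {t: True, j: True}
  {t: True, j: False}
  {j: True, t: False}


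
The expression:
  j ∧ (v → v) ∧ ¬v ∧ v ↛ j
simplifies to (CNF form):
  False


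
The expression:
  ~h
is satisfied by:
  {h: False}


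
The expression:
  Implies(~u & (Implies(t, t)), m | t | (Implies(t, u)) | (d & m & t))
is always true.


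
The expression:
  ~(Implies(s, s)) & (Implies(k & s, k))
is never true.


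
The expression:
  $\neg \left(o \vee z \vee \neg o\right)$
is never true.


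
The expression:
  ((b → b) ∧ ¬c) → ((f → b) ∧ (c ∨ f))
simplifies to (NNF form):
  c ∨ (b ∧ f)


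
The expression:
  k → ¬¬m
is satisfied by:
  {m: True, k: False}
  {k: False, m: False}
  {k: True, m: True}


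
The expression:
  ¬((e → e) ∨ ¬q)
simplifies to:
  False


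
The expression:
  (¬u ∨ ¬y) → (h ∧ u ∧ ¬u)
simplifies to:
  u ∧ y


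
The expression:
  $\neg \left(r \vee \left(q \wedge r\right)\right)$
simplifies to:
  $\neg r$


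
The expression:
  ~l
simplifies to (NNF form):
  ~l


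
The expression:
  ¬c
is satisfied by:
  {c: False}


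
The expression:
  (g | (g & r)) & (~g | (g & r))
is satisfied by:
  {r: True, g: True}


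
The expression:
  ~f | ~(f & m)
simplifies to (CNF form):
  ~f | ~m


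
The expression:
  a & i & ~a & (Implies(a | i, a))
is never true.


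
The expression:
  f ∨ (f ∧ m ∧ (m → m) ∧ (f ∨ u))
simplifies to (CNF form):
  f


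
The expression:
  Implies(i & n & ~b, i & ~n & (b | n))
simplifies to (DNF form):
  b | ~i | ~n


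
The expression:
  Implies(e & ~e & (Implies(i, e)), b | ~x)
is always true.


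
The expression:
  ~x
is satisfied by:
  {x: False}


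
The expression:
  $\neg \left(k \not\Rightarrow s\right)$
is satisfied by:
  {s: True, k: False}
  {k: False, s: False}
  {k: True, s: True}


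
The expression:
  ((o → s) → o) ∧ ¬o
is never true.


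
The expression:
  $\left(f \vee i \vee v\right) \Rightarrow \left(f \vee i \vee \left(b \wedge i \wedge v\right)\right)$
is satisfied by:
  {i: True, f: True, v: False}
  {i: True, f: False, v: False}
  {f: True, i: False, v: False}
  {i: False, f: False, v: False}
  {i: True, v: True, f: True}
  {i: True, v: True, f: False}
  {v: True, f: True, i: False}


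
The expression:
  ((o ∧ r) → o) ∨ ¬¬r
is always true.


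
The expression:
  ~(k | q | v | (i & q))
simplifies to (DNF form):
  ~k & ~q & ~v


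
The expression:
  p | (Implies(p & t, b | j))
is always true.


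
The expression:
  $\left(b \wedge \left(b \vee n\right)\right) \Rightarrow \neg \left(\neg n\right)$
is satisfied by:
  {n: True, b: False}
  {b: False, n: False}
  {b: True, n: True}


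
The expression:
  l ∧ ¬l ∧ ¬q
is never true.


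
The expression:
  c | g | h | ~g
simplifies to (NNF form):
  True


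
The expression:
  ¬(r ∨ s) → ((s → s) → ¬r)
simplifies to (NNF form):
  True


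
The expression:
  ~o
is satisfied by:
  {o: False}


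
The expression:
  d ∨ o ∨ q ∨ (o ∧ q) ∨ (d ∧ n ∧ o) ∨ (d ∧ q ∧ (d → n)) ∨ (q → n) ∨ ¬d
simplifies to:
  True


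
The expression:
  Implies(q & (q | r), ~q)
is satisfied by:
  {q: False}


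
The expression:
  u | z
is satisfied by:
  {z: True, u: True}
  {z: True, u: False}
  {u: True, z: False}


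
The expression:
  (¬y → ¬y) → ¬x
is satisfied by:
  {x: False}


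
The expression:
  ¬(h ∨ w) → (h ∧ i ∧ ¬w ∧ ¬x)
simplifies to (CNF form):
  h ∨ w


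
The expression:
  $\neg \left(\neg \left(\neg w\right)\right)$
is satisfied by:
  {w: False}


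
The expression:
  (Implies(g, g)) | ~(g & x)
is always true.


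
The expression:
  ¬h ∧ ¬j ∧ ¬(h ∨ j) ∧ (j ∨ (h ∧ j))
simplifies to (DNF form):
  False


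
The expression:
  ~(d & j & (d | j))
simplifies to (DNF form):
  ~d | ~j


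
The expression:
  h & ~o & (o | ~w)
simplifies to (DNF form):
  h & ~o & ~w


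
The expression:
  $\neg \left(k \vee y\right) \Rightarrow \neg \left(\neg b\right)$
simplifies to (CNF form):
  $b \vee k \vee y$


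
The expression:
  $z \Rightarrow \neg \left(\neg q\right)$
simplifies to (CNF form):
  $q \vee \neg z$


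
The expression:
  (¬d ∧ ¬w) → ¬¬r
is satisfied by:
  {r: True, d: True, w: True}
  {r: True, d: True, w: False}
  {r: True, w: True, d: False}
  {r: True, w: False, d: False}
  {d: True, w: True, r: False}
  {d: True, w: False, r: False}
  {w: True, d: False, r: False}


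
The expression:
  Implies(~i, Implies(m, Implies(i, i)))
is always true.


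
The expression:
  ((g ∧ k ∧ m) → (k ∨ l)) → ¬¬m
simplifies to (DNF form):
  m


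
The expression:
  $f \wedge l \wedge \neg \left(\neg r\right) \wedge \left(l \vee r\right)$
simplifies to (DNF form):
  $f \wedge l \wedge r$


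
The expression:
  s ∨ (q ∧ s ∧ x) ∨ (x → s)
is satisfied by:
  {s: True, x: False}
  {x: False, s: False}
  {x: True, s: True}


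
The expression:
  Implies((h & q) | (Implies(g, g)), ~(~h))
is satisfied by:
  {h: True}


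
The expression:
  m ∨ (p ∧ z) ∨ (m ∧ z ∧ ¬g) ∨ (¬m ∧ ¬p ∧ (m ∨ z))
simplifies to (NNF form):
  m ∨ z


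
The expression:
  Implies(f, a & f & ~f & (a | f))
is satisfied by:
  {f: False}


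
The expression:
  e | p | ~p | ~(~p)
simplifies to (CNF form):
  True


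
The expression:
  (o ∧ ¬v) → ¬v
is always true.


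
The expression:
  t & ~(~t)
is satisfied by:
  {t: True}


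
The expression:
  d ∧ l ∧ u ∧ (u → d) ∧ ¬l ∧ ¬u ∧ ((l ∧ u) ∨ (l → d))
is never true.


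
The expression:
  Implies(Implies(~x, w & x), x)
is always true.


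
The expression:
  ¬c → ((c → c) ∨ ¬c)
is always true.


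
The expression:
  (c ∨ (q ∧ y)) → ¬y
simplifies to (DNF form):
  (¬c ∧ ¬q) ∨ ¬y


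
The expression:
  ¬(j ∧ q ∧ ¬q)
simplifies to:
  True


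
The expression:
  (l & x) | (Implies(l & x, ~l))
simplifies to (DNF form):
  True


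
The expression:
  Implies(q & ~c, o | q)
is always true.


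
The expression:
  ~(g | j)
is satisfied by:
  {g: False, j: False}


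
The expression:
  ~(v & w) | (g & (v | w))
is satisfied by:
  {g: True, w: False, v: False}
  {w: False, v: False, g: False}
  {g: True, v: True, w: False}
  {v: True, w: False, g: False}
  {g: True, w: True, v: False}
  {w: True, g: False, v: False}
  {g: True, v: True, w: True}


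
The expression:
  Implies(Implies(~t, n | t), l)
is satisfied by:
  {l: True, n: False, t: False}
  {t: True, l: True, n: False}
  {l: True, n: True, t: False}
  {t: True, l: True, n: True}
  {t: False, n: False, l: False}


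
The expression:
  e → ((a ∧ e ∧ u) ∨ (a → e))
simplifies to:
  True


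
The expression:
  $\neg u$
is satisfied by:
  {u: False}


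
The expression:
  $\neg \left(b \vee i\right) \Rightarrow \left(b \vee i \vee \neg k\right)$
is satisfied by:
  {i: True, b: True, k: False}
  {i: True, k: False, b: False}
  {b: True, k: False, i: False}
  {b: False, k: False, i: False}
  {i: True, b: True, k: True}
  {i: True, k: True, b: False}
  {b: True, k: True, i: False}


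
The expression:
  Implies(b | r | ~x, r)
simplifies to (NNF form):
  r | (x & ~b)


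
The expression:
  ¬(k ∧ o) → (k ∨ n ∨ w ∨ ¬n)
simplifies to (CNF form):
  True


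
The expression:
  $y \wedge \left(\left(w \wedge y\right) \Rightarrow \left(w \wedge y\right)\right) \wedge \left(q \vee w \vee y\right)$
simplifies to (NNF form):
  $y$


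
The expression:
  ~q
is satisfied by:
  {q: False}


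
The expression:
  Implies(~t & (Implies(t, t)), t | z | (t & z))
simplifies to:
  t | z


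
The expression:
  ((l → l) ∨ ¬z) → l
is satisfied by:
  {l: True}


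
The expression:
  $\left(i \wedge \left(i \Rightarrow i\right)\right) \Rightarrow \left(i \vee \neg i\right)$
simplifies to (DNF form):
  $\text{True}$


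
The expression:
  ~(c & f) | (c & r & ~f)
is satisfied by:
  {c: False, f: False}
  {f: True, c: False}
  {c: True, f: False}


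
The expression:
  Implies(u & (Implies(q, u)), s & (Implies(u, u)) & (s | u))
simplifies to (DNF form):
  s | ~u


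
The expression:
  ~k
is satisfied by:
  {k: False}


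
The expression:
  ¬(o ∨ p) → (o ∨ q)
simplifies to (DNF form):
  o ∨ p ∨ q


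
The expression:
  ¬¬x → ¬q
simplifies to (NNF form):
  ¬q ∨ ¬x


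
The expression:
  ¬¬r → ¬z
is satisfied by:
  {z: False, r: False}
  {r: True, z: False}
  {z: True, r: False}


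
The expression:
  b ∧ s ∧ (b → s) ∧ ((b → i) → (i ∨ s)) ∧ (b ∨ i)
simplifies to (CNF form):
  b ∧ s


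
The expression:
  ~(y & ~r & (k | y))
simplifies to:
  r | ~y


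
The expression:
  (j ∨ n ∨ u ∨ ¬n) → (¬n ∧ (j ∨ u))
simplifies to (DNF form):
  (j ∧ ¬n) ∨ (u ∧ ¬n)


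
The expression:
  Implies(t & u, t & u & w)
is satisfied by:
  {w: True, u: False, t: False}
  {u: False, t: False, w: False}
  {t: True, w: True, u: False}
  {t: True, u: False, w: False}
  {w: True, u: True, t: False}
  {u: True, w: False, t: False}
  {t: True, u: True, w: True}


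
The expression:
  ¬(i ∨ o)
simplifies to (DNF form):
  ¬i ∧ ¬o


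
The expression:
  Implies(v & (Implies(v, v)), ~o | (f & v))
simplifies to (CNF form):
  f | ~o | ~v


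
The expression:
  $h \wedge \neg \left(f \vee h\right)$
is never true.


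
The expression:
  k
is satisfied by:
  {k: True}


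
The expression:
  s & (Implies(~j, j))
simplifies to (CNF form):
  j & s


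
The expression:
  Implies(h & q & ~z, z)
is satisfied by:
  {z: True, h: False, q: False}
  {h: False, q: False, z: False}
  {z: True, q: True, h: False}
  {q: True, h: False, z: False}
  {z: True, h: True, q: False}
  {h: True, z: False, q: False}
  {z: True, q: True, h: True}


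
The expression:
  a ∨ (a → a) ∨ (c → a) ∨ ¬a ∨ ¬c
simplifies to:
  True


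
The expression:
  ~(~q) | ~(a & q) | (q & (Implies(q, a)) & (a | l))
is always true.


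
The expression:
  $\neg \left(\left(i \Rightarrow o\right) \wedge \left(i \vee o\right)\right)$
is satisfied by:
  {o: False}


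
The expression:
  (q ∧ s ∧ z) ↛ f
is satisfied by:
  {z: True, s: True, q: True, f: False}


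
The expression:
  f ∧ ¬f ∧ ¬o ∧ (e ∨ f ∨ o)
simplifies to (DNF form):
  False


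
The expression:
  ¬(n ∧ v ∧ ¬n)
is always true.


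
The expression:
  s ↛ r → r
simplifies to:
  r ∨ ¬s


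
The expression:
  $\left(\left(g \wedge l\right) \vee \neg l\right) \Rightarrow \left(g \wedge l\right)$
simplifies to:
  $l$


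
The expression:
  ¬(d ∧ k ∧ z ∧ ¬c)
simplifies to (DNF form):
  c ∨ ¬d ∨ ¬k ∨ ¬z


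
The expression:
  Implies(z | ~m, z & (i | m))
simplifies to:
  m | (i & z)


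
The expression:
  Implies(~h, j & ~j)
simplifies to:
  h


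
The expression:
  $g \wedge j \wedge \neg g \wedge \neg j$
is never true.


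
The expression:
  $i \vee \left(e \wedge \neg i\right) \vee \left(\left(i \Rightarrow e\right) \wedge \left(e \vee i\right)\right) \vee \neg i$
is always true.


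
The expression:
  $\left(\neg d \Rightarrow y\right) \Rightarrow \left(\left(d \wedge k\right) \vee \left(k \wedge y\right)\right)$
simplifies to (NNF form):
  $k \vee \left(\neg d \wedge \neg y\right)$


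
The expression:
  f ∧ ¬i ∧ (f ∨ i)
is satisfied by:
  {f: True, i: False}


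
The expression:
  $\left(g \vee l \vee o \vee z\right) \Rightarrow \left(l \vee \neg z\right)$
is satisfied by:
  {l: True, z: False}
  {z: False, l: False}
  {z: True, l: True}


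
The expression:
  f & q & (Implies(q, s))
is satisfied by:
  {f: True, s: True, q: True}


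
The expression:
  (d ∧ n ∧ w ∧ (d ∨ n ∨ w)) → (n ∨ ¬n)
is always true.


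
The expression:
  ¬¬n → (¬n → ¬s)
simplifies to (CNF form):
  True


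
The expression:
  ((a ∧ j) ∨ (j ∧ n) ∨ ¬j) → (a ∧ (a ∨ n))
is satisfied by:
  {a: True, j: True, n: False}
  {a: True, n: False, j: False}
  {a: True, j: True, n: True}
  {a: True, n: True, j: False}
  {j: True, n: False, a: False}


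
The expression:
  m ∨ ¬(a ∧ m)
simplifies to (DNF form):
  True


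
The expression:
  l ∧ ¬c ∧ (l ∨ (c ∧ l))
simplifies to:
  l ∧ ¬c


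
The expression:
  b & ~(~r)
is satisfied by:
  {r: True, b: True}


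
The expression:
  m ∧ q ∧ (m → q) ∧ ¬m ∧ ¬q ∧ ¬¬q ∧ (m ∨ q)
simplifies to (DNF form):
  False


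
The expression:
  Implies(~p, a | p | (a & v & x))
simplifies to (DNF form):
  a | p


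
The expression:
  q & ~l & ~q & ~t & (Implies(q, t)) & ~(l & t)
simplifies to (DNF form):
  False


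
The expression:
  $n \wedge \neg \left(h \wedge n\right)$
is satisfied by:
  {n: True, h: False}


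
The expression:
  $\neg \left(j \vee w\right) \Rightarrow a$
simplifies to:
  $a \vee j \vee w$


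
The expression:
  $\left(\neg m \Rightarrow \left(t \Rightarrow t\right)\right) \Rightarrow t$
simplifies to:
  $t$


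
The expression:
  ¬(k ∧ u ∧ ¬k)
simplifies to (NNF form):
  True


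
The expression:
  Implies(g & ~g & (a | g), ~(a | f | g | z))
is always true.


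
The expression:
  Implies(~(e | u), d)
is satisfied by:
  {d: True, e: True, u: True}
  {d: True, e: True, u: False}
  {d: True, u: True, e: False}
  {d: True, u: False, e: False}
  {e: True, u: True, d: False}
  {e: True, u: False, d: False}
  {u: True, e: False, d: False}


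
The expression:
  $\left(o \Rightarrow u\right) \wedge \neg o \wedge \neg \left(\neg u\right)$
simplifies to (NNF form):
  $u \wedge \neg o$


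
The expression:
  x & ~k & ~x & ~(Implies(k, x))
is never true.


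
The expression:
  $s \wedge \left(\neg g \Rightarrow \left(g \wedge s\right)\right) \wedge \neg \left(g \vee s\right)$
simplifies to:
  $\text{False}$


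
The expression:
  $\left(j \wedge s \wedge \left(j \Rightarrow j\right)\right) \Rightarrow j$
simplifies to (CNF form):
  $\text{True}$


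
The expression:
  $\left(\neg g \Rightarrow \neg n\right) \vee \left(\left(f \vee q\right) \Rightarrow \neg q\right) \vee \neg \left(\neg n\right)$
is always true.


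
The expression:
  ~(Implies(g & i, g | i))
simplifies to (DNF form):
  False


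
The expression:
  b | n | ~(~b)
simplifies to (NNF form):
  b | n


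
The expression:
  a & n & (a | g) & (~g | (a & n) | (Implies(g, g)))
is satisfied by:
  {a: True, n: True}


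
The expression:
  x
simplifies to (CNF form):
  x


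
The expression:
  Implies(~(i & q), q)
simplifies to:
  q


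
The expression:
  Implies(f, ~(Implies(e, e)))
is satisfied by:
  {f: False}


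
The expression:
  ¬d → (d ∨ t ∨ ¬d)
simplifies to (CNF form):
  True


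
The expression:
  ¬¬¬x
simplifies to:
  ¬x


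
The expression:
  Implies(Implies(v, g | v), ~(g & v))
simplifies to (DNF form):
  ~g | ~v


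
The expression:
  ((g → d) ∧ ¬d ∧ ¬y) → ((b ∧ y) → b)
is always true.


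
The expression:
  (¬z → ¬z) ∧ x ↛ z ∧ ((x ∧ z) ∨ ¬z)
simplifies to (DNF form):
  x ∧ ¬z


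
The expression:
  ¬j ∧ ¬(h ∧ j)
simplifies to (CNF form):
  ¬j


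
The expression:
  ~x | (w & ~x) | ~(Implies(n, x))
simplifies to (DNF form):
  ~x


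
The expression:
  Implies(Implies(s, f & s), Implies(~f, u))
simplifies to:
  f | s | u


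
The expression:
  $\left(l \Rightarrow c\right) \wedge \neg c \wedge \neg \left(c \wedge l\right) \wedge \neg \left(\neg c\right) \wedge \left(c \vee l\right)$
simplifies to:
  $\text{False}$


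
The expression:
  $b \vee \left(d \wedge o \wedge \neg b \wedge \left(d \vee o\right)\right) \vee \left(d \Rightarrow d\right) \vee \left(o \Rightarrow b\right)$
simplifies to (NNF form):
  $\text{True}$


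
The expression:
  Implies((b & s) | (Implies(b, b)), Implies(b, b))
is always true.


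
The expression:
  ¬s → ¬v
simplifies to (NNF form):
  s ∨ ¬v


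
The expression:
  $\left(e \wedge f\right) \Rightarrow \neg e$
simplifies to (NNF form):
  $\neg e \vee \neg f$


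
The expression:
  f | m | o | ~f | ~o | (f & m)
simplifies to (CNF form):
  True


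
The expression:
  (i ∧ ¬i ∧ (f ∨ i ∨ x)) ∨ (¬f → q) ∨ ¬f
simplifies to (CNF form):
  True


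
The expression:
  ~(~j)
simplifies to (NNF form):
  j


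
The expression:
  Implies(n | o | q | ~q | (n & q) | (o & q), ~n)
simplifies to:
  ~n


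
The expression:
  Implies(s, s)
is always true.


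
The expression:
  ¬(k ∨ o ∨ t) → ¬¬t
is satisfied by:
  {k: True, t: True, o: True}
  {k: True, t: True, o: False}
  {k: True, o: True, t: False}
  {k: True, o: False, t: False}
  {t: True, o: True, k: False}
  {t: True, o: False, k: False}
  {o: True, t: False, k: False}


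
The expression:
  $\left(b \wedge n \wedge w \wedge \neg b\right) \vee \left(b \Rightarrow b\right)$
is always true.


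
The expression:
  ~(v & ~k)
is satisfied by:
  {k: True, v: False}
  {v: False, k: False}
  {v: True, k: True}


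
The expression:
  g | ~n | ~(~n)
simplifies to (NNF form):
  True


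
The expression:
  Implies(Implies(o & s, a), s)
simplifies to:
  s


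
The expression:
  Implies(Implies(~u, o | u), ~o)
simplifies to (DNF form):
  ~o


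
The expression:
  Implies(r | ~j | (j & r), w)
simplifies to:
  w | (j & ~r)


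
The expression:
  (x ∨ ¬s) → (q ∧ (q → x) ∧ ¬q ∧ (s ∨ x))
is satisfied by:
  {s: True, x: False}


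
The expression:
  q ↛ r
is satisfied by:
  {q: True, r: False}


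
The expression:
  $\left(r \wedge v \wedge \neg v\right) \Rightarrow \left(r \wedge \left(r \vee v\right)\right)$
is always true.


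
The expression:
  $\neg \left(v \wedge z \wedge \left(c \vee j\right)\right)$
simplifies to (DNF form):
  $\left(\neg c \wedge \neg j\right) \vee \neg v \vee \neg z$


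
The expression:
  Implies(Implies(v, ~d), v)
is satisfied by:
  {v: True}


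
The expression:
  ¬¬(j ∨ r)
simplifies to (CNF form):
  j ∨ r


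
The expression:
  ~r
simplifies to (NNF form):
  ~r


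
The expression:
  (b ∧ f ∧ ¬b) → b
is always true.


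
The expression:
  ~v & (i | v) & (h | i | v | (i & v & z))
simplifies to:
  i & ~v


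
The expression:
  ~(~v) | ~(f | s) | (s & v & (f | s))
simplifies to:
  v | (~f & ~s)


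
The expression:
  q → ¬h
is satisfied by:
  {h: False, q: False}
  {q: True, h: False}
  {h: True, q: False}


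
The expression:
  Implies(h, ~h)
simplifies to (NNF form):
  ~h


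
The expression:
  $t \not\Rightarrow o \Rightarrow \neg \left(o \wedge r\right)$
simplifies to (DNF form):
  $\text{True}$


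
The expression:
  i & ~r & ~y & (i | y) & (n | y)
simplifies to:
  i & n & ~r & ~y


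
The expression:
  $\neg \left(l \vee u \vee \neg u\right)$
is never true.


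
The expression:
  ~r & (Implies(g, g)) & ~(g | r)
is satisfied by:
  {g: False, r: False}


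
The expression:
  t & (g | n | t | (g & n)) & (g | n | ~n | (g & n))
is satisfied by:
  {t: True}


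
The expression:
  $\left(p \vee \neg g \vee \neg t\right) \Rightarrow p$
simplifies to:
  $p \vee \left(g \wedge t\right)$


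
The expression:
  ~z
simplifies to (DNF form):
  ~z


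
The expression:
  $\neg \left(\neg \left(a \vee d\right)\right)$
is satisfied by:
  {a: True, d: True}
  {a: True, d: False}
  {d: True, a: False}


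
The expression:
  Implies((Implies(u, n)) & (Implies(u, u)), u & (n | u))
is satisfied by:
  {u: True}


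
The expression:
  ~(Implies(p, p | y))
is never true.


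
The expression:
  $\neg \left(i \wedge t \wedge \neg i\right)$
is always true.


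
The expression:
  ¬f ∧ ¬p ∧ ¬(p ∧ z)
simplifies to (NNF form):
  ¬f ∧ ¬p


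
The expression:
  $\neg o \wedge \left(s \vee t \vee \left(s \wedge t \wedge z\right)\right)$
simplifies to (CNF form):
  $\neg o \wedge \left(s \vee t\right)$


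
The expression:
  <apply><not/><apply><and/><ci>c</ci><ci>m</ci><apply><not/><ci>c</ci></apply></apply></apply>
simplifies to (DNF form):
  <true/>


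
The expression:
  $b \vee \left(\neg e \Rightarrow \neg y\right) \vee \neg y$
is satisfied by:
  {b: True, e: True, y: False}
  {b: True, e: False, y: False}
  {e: True, b: False, y: False}
  {b: False, e: False, y: False}
  {b: True, y: True, e: True}
  {b: True, y: True, e: False}
  {y: True, e: True, b: False}


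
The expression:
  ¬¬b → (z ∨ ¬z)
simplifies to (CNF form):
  True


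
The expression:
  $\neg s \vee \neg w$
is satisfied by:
  {s: False, w: False}
  {w: True, s: False}
  {s: True, w: False}


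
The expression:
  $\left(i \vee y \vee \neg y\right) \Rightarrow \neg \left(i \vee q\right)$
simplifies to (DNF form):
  $\neg i \wedge \neg q$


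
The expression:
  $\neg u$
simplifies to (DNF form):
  $\neg u$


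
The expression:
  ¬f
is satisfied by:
  {f: False}


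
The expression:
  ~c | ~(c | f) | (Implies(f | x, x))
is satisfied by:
  {x: True, c: False, f: False}
  {c: False, f: False, x: False}
  {f: True, x: True, c: False}
  {f: True, c: False, x: False}
  {x: True, c: True, f: False}
  {c: True, x: False, f: False}
  {f: True, c: True, x: True}


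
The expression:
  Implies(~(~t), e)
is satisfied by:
  {e: True, t: False}
  {t: False, e: False}
  {t: True, e: True}


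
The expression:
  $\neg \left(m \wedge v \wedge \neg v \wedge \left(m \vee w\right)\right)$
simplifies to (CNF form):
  $\text{True}$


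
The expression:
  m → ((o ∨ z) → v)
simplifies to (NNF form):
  v ∨ (¬o ∧ ¬z) ∨ ¬m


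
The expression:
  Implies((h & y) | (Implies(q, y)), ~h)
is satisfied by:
  {q: True, h: False, y: False}
  {q: False, h: False, y: False}
  {y: True, q: True, h: False}
  {y: True, q: False, h: False}
  {h: True, q: True, y: False}


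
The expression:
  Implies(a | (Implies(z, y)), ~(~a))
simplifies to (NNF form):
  a | (z & ~y)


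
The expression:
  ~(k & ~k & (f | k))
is always true.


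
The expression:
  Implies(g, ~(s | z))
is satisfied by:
  {s: False, g: False, z: False}
  {z: True, s: False, g: False}
  {s: True, z: False, g: False}
  {z: True, s: True, g: False}
  {g: True, z: False, s: False}


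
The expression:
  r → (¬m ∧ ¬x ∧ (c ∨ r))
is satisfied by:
  {x: False, r: False, m: False}
  {m: True, x: False, r: False}
  {x: True, m: False, r: False}
  {m: True, x: True, r: False}
  {r: True, m: False, x: False}


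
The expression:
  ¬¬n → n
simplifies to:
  True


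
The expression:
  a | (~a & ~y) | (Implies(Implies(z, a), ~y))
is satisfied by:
  {a: True, z: True, y: False}
  {a: True, z: False, y: False}
  {z: True, a: False, y: False}
  {a: False, z: False, y: False}
  {a: True, y: True, z: True}
  {a: True, y: True, z: False}
  {y: True, z: True, a: False}


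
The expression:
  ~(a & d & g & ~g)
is always true.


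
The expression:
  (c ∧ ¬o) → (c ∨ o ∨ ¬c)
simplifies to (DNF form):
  True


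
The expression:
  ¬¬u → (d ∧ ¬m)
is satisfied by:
  {d: True, u: False, m: False}
  {d: False, u: False, m: False}
  {m: True, d: True, u: False}
  {m: True, d: False, u: False}
  {u: True, d: True, m: False}


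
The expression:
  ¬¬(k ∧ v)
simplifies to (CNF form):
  k ∧ v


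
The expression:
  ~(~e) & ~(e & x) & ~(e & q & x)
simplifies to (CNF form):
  e & ~x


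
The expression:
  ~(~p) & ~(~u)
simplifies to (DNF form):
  p & u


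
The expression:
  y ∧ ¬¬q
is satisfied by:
  {y: True, q: True}


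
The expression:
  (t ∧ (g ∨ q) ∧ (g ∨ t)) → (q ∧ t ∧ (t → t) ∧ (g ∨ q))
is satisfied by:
  {q: True, g: False, t: False}
  {g: False, t: False, q: False}
  {q: True, t: True, g: False}
  {t: True, g: False, q: False}
  {q: True, g: True, t: False}
  {g: True, q: False, t: False}
  {q: True, t: True, g: True}


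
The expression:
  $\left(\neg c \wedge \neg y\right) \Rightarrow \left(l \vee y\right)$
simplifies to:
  $c \vee l \vee y$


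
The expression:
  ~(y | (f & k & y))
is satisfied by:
  {y: False}


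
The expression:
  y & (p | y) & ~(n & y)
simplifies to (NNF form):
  y & ~n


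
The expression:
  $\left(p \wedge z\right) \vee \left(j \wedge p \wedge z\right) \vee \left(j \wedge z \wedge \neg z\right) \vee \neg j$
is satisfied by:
  {z: True, p: True, j: False}
  {z: True, p: False, j: False}
  {p: True, z: False, j: False}
  {z: False, p: False, j: False}
  {j: True, z: True, p: True}


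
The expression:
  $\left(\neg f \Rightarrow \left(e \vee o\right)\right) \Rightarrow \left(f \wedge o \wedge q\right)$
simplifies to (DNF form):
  $\left(f \wedge o \wedge q\right) \vee \left(f \wedge o \wedge \neg o\right) \vee \left(f \wedge q \wedge \neg f\right) \vee \left(f \wedge \neg f \wedge \neg o\right) \vee \left(o \wedge \neg e \wedge \neg o\right) \vee \left(\neg e \wedge \neg f \wedge \neg o\right) \vee \left(f \wedge o \wedge q \wedge \neg e\right) \vee \left(f \wedge o \wedge q \wedge \neg o\right) \vee \left(f \wedge o \wedge \neg e \wedge \neg o\right) \vee \left(f \wedge q \wedge \neg e \wedge \neg f\right) \vee \left(f \wedge q \wedge \neg f \wedge \neg o\right) \vee \left(f \wedge \neg e \wedge \neg f \wedge \neg o\right) \vee \left(o \wedge q \wedge \neg e \wedge \neg o\right) \vee \left(q \wedge \neg e \wedge \neg f \wedge \neg o\right)$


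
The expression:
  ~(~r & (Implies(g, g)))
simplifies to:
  r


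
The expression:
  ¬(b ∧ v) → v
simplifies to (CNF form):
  v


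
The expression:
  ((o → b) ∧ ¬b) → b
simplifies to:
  b ∨ o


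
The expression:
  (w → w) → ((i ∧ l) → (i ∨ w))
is always true.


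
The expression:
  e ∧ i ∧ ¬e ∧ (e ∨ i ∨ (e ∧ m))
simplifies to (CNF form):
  False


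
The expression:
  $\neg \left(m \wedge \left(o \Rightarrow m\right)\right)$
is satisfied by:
  {m: False}


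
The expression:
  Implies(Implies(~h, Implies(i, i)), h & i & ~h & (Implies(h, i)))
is never true.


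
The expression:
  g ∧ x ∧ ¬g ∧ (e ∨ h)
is never true.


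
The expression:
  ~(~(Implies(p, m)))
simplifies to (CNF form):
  m | ~p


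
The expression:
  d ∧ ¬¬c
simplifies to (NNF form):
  c ∧ d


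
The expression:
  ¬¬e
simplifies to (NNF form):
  e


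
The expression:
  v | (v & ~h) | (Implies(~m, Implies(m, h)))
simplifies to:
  True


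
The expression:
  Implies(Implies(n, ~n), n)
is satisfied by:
  {n: True}


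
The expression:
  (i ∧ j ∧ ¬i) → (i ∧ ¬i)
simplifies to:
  True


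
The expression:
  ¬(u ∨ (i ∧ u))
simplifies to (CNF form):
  ¬u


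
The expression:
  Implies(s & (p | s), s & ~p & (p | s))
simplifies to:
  ~p | ~s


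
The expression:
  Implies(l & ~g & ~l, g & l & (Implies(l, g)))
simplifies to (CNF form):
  True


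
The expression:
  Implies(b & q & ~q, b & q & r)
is always true.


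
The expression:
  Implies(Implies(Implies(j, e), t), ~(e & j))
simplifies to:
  ~e | ~j | ~t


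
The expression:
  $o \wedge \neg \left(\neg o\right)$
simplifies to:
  $o$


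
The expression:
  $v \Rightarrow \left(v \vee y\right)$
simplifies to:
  $\text{True}$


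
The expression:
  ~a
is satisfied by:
  {a: False}


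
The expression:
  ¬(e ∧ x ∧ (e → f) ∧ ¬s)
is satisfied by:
  {s: True, e: False, x: False, f: False}
  {s: False, e: False, x: False, f: False}
  {f: True, s: True, e: False, x: False}
  {f: True, s: False, e: False, x: False}
  {s: True, x: True, f: False, e: False}
  {x: True, f: False, e: False, s: False}
  {f: True, x: True, s: True, e: False}
  {f: True, x: True, s: False, e: False}
  {s: True, e: True, f: False, x: False}
  {e: True, f: False, x: False, s: False}
  {s: True, f: True, e: True, x: False}
  {f: True, e: True, s: False, x: False}
  {s: True, x: True, e: True, f: False}
  {x: True, e: True, f: False, s: False}
  {f: True, x: True, e: True, s: True}


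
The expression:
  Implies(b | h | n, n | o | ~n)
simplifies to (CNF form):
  True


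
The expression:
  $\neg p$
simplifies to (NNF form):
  $\neg p$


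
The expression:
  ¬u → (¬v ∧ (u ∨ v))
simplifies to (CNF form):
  u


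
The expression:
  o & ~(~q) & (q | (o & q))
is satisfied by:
  {o: True, q: True}


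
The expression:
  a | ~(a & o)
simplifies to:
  True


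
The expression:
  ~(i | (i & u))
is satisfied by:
  {i: False}


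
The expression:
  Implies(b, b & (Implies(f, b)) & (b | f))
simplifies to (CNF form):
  True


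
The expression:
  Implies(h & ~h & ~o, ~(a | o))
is always true.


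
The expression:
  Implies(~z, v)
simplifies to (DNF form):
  v | z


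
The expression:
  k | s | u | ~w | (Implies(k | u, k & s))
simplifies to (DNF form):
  True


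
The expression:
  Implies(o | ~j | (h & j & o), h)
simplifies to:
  h | (j & ~o)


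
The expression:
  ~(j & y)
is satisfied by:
  {y: False, j: False}
  {j: True, y: False}
  {y: True, j: False}


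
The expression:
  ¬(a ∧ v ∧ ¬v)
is always true.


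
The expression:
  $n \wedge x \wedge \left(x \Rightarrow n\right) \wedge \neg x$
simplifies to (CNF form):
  $\text{False}$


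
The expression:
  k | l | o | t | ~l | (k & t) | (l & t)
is always true.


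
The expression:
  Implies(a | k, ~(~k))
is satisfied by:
  {k: True, a: False}
  {a: False, k: False}
  {a: True, k: True}


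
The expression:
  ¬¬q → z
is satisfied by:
  {z: True, q: False}
  {q: False, z: False}
  {q: True, z: True}


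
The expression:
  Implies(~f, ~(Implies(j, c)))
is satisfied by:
  {f: True, j: True, c: False}
  {f: True, c: False, j: False}
  {f: True, j: True, c: True}
  {f: True, c: True, j: False}
  {j: True, c: False, f: False}


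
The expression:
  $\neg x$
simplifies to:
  $\neg x$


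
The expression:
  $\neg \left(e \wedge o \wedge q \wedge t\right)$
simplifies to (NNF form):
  $\neg e \vee \neg o \vee \neg q \vee \neg t$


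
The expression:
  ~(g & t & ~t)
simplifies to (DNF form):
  True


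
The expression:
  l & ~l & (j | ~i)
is never true.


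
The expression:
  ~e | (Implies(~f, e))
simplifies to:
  True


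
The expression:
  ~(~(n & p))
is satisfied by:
  {p: True, n: True}


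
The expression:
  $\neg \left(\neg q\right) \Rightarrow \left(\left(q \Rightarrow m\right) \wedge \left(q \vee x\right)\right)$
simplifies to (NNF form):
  $m \vee \neg q$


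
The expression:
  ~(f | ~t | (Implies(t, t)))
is never true.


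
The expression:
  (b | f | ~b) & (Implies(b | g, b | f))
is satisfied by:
  {b: True, f: True, g: False}
  {b: True, f: False, g: False}
  {f: True, b: False, g: False}
  {b: False, f: False, g: False}
  {g: True, b: True, f: True}
  {g: True, b: True, f: False}
  {g: True, f: True, b: False}


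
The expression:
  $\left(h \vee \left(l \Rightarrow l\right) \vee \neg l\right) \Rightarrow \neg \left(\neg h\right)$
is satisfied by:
  {h: True}


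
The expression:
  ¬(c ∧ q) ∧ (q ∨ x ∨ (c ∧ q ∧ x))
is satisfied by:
  {x: True, q: False, c: False}
  {x: True, c: True, q: False}
  {x: True, q: True, c: False}
  {q: True, c: False, x: False}


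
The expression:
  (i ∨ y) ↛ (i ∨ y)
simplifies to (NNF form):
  False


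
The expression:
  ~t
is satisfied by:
  {t: False}


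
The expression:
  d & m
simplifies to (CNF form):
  d & m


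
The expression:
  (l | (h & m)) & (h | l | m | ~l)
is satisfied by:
  {m: True, l: True, h: True}
  {m: True, l: True, h: False}
  {l: True, h: True, m: False}
  {l: True, h: False, m: False}
  {m: True, h: True, l: False}


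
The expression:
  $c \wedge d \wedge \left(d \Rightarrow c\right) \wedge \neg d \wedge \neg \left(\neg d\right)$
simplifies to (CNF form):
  $\text{False}$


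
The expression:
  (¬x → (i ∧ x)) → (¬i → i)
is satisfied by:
  {i: True, x: False}
  {x: False, i: False}
  {x: True, i: True}


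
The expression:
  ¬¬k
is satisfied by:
  {k: True}


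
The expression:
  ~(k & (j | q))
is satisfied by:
  {j: False, k: False, q: False}
  {q: True, j: False, k: False}
  {j: True, q: False, k: False}
  {q: True, j: True, k: False}
  {k: True, q: False, j: False}


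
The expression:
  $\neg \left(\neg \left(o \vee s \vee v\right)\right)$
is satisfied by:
  {o: True, v: True, s: True}
  {o: True, v: True, s: False}
  {o: True, s: True, v: False}
  {o: True, s: False, v: False}
  {v: True, s: True, o: False}
  {v: True, s: False, o: False}
  {s: True, v: False, o: False}


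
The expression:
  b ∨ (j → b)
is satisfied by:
  {b: True, j: False}
  {j: False, b: False}
  {j: True, b: True}


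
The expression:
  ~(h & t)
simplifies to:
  ~h | ~t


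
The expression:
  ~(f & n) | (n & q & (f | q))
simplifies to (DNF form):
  q | ~f | ~n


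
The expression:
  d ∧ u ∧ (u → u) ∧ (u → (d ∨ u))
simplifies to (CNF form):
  d ∧ u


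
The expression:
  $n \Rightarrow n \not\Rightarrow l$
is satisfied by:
  {l: False, n: False}
  {n: True, l: False}
  {l: True, n: False}


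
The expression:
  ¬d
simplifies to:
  ¬d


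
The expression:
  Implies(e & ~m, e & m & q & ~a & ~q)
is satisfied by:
  {m: True, e: False}
  {e: False, m: False}
  {e: True, m: True}


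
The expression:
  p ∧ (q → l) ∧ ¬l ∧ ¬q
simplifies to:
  p ∧ ¬l ∧ ¬q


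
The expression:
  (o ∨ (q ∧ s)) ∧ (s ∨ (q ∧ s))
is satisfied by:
  {s: True, q: True, o: True}
  {s: True, q: True, o: False}
  {s: True, o: True, q: False}


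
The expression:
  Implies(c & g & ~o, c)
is always true.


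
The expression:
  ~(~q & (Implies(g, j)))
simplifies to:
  q | (g & ~j)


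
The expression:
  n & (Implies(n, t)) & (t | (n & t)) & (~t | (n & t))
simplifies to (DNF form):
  n & t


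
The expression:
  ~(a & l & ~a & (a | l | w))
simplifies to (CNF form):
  True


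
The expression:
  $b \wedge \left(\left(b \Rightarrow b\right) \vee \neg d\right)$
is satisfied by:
  {b: True}


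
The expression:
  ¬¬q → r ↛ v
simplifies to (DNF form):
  (r ∧ ¬v) ∨ ¬q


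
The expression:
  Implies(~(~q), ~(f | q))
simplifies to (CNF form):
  ~q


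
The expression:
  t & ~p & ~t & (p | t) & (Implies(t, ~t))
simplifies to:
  False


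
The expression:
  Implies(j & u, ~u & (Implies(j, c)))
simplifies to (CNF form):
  ~j | ~u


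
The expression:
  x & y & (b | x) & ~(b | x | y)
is never true.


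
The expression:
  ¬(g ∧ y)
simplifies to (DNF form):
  ¬g ∨ ¬y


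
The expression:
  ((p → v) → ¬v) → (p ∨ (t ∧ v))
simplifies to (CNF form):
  p ∨ v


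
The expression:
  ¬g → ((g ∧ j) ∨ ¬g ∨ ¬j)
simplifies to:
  True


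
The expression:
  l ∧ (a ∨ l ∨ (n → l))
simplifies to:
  l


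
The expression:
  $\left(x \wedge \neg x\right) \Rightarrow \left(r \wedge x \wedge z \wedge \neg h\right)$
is always true.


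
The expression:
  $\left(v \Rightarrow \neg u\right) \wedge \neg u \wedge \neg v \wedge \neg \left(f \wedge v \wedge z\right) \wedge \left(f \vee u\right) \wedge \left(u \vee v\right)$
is never true.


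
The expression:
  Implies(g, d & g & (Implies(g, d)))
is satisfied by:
  {d: True, g: False}
  {g: False, d: False}
  {g: True, d: True}
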